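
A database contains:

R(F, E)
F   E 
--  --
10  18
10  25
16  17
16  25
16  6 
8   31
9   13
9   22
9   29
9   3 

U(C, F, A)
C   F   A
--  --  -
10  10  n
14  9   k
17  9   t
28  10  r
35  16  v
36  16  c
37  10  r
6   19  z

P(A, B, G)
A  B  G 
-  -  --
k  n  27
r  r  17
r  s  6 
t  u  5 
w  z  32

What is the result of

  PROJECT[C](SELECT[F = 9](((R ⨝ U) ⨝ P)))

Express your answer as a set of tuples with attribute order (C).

Joining R and U on F yields {(10, 18, 10, n), (10, 18, 28, r), (10, 18, 37, r), (10, 25, 10, n), (10, 25, 28, r), (10, 25, 37, r), (16, 17, 35, v), (16, 17, 36, c), (16, 25, 35, v), (16, 25, 36, c), (16, 6, 35, v), (16, 6, 36, c), (9, 13, 14, k), (9, 13, 17, t), (9, 22, 14, k), (9, 22, 17, t), (9, 29, 14, k), (9, 29, 17, t), (9, 3, 14, k), (9, 3, 17, t)}.
Joining (R ⨝ U) and P on A yields {(10, 18, 28, r, r, 17), (10, 18, 28, r, s, 6), (10, 18, 37, r, r, 17), (10, 18, 37, r, s, 6), (10, 25, 28, r, r, 17), (10, 25, 28, r, s, 6), (10, 25, 37, r, r, 17), (10, 25, 37, r, s, 6), (9, 13, 14, k, n, 27), (9, 13, 17, t, u, 5), (9, 22, 14, k, n, 27), (9, 22, 17, t, u, 5), (9, 29, 14, k, n, 27), (9, 29, 17, t, u, 5), (9, 3, 14, k, n, 27), (9, 3, 17, t, u, 5)}.
Apply σ_{F = 9}; surviving tuples: {(9, 13, 14, k, n, 27), (9, 13, 17, t, u, 5), (9, 22, 14, k, n, 27), (9, 22, 17, t, u, 5), (9, 29, 14, k, n, 27), (9, 29, 17, t, u, 5), (9, 3, 14, k, n, 27), (9, 3, 17, t, u, 5)}
π_{C} gives {14, 17} (6 duplicate(s) eliminated).

{14, 17}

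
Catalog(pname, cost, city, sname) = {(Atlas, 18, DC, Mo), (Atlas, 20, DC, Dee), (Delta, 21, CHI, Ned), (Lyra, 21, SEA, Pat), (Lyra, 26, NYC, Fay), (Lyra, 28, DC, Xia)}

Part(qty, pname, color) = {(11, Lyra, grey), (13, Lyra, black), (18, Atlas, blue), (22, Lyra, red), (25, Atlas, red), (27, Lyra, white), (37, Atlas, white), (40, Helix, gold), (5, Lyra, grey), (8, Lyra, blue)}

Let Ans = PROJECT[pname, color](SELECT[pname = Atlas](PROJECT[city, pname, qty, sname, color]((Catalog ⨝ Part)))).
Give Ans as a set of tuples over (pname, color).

{(Atlas, blue), (Atlas, red), (Atlas, white)}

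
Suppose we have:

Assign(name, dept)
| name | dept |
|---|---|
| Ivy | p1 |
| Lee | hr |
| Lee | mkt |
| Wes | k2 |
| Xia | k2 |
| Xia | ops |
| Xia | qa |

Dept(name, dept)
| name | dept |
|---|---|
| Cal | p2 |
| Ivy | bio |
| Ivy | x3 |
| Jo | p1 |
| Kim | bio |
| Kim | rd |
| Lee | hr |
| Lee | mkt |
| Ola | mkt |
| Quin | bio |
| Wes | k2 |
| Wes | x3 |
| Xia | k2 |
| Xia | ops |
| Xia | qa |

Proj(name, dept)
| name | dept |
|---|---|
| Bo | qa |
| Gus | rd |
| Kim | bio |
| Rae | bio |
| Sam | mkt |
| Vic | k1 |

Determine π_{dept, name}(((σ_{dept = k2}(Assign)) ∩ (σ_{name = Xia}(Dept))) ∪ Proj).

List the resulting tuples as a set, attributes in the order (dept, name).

σ[dept = k2]: keep tuples satisfying dept = k2 → {(Wes, k2), (Xia, k2)}
σ[name = Xia]: keep tuples satisfying name = Xia → {(Xia, k2), (Xia, ops), (Xia, qa)}
Intersection: {(Wes, k2), (Xia, k2)} with {(Xia, k2), (Xia, ops), (Xia, qa)} → {(Xia, k2)}
Union: {(Xia, k2)} with {(Bo, qa), (Gus, rd), (Kim, bio), (Rae, bio), (Sam, mkt), (Vic, k1)} → {(Bo, qa), (Gus, rd), (Kim, bio), (Rae, bio), (Sam, mkt), (Vic, k1), (Xia, k2)}
π_{dept, name} gives {(bio, Kim), (bio, Rae), (k1, Vic), (k2, Xia), (mkt, Sam), (qa, Bo), (rd, Gus)}.

{(bio, Kim), (bio, Rae), (k1, Vic), (k2, Xia), (mkt, Sam), (qa, Bo), (rd, Gus)}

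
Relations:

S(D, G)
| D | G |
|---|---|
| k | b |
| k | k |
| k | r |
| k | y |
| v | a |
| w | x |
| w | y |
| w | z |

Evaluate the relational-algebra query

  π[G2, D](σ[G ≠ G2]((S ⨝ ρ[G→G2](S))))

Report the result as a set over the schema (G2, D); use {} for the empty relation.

{(b, k), (k, k), (r, k), (x, w), (y, k), (y, w), (z, w)}

ρ[G→G2]: schema becomes (D, G2); tuples unchanged.
Natural join on D: {(k, b, b), (k, b, k), (k, b, r), (k, b, y), (k, k, b), (k, k, k), (k, k, r), (k, k, y), (k, r, b), (k, r, k), (k, r, r), (k, r, y), (k, y, b), (k, y, k), (k, y, r), (k, y, y), (v, a, a), (w, x, x), (w, x, y), (w, x, z), (w, y, x), (w, y, y), (w, y, z), (w, z, x), (w, z, y), (w, z, z)}
Apply σ_{G ≠ G2}; surviving tuples: {(k, b, k), (k, b, r), (k, b, y), (k, k, b), (k, k, r), (k, k, y), (k, r, b), (k, r, k), (k, r, y), (k, y, b), (k, y, k), (k, y, r), (w, x, y), (w, x, z), (w, y, x), (w, y, z), (w, z, x), (w, z, y)}
Keep only column(s) G2, D (11 duplicate(s) eliminated): {(b, k), (k, k), (r, k), (x, w), (y, k), (y, w), (z, w)}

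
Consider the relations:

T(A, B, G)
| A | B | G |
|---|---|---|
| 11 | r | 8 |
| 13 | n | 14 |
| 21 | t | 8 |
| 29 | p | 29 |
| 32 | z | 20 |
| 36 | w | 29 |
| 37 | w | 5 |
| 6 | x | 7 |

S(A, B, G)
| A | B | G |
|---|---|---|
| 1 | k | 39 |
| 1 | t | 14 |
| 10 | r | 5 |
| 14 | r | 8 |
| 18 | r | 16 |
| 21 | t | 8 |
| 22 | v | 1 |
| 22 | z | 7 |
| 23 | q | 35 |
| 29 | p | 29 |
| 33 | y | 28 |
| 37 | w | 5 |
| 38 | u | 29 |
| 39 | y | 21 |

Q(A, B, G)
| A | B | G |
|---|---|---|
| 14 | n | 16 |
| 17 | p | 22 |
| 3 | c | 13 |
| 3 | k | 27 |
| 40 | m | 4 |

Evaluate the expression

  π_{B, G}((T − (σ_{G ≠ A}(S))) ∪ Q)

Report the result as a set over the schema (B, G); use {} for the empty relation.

{(c, 13), (k, 27), (m, 4), (n, 14), (n, 16), (p, 22), (p, 29), (r, 8), (w, 29), (x, 7), (z, 20)}

Selection G ≠ A: {(1, k, 39), (1, t, 14), (10, r, 5), (14, r, 8), (18, r, 16), (21, t, 8), (22, v, 1), (22, z, 7), (23, q, 35), (33, y, 28), (37, w, 5), (38, u, 29), (39, y, 21)}
Difference: {(11, r, 8), (13, n, 14), (21, t, 8), (29, p, 29), (32, z, 20), (36, w, 29), (37, w, 5), (6, x, 7)} with {(1, k, 39), (1, t, 14), (10, r, 5), (14, r, 8), (18, r, 16), (21, t, 8), (22, v, 1), (22, z, 7), (23, q, 35), (33, y, 28), (37, w, 5), (38, u, 29), (39, y, 21)} → {(11, r, 8), (13, n, 14), (29, p, 29), (32, z, 20), (36, w, 29), (6, x, 7)}
Union: {(11, r, 8), (13, n, 14), (29, p, 29), (32, z, 20), (36, w, 29), (6, x, 7)} with {(14, n, 16), (17, p, 22), (3, c, 13), (3, k, 27), (40, m, 4)} → {(11, r, 8), (13, n, 14), (14, n, 16), (17, p, 22), (29, p, 29), (3, c, 13), (3, k, 27), (32, z, 20), (36, w, 29), (40, m, 4), (6, x, 7)}
π[B, G]: project onto (B, G) → {(c, 13), (k, 27), (m, 4), (n, 14), (n, 16), (p, 22), (p, 29), (r, 8), (w, 29), (x, 7), (z, 20)}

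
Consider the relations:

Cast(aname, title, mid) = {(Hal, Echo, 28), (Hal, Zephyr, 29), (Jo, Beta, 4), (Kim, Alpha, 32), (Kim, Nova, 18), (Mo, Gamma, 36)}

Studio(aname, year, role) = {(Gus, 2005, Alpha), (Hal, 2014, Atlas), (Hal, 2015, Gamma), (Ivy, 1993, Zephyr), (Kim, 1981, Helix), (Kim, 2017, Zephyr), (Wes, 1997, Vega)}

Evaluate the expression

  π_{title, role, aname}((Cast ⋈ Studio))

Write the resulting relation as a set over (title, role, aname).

Joining Cast and Studio on aname yields {(Hal, Echo, 28, 2014, Atlas), (Hal, Echo, 28, 2015, Gamma), (Hal, Zephyr, 29, 2014, Atlas), (Hal, Zephyr, 29, 2015, Gamma), (Kim, Alpha, 32, 1981, Helix), (Kim, Alpha, 32, 2017, Zephyr), (Kim, Nova, 18, 1981, Helix), (Kim, Nova, 18, 2017, Zephyr)}.
π_{title, role, aname} gives {(Alpha, Helix, Kim), (Alpha, Zephyr, Kim), (Echo, Atlas, Hal), (Echo, Gamma, Hal), (Nova, Helix, Kim), (Nova, Zephyr, Kim), (Zephyr, Atlas, Hal), (Zephyr, Gamma, Hal)}.

{(Alpha, Helix, Kim), (Alpha, Zephyr, Kim), (Echo, Atlas, Hal), (Echo, Gamma, Hal), (Nova, Helix, Kim), (Nova, Zephyr, Kim), (Zephyr, Atlas, Hal), (Zephyr, Gamma, Hal)}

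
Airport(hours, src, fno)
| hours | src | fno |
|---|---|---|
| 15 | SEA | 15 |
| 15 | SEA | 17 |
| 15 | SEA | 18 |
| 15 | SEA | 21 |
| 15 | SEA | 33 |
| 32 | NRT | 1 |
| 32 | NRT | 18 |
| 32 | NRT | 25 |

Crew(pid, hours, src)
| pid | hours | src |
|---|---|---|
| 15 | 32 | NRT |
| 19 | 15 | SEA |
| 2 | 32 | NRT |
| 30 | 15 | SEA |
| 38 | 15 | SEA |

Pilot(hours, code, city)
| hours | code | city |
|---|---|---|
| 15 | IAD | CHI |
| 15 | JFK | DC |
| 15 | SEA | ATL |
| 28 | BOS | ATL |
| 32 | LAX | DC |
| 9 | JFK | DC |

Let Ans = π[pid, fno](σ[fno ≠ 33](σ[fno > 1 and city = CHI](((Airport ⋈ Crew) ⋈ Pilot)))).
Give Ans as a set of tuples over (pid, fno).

Airport ⋈ Crew (natural join on hours, src): {(15, SEA, 15, 19), (15, SEA, 15, 30), (15, SEA, 15, 38), (15, SEA, 17, 19), (15, SEA, 17, 30), (15, SEA, 17, 38), (15, SEA, 18, 19), (15, SEA, 18, 30), (15, SEA, 18, 38), (15, SEA, 21, 19), (15, SEA, 21, 30), (15, SEA, 21, 38), (15, SEA, 33, 19), (15, SEA, 33, 30), (15, SEA, 33, 38), (32, NRT, 1, 15), (32, NRT, 1, 2), (32, NRT, 18, 15), (32, NRT, 18, 2), (32, NRT, 25, 15), (32, NRT, 25, 2)}
(Airport ⋈ Crew) ⋈ Pilot (natural join on hours): {(15, SEA, 15, 19, IAD, CHI), (15, SEA, 15, 19, JFK, DC), (15, SEA, 15, 19, SEA, ATL), (15, SEA, 15, 30, IAD, CHI), (15, SEA, 15, 30, JFK, DC), (15, SEA, 15, 30, SEA, ATL), (15, SEA, 15, 38, IAD, CHI), (15, SEA, 15, 38, JFK, DC), (15, SEA, 15, 38, SEA, ATL), (15, SEA, 17, 19, IAD, CHI), (15, SEA, 17, 19, JFK, DC), (15, SEA, 17, 19, SEA, ATL), (15, SEA, 17, 30, IAD, CHI), (15, SEA, 17, 30, JFK, DC), (15, SEA, 17, 30, SEA, ATL), (15, SEA, 17, 38, IAD, CHI), (15, SEA, 17, 38, JFK, DC), (15, SEA, 17, 38, SEA, ATL), (15, SEA, 18, 19, IAD, CHI), (15, SEA, 18, 19, JFK, DC), (15, SEA, 18, 19, SEA, ATL), (15, SEA, 18, 30, IAD, CHI), (15, SEA, 18, 30, JFK, DC), (15, SEA, 18, 30, SEA, ATL), (15, SEA, 18, 38, IAD, CHI), (15, SEA, 18, 38, JFK, DC), (15, SEA, 18, 38, SEA, ATL), (15, SEA, 21, 19, IAD, CHI), (15, SEA, 21, 19, JFK, DC), (15, SEA, 21, 19, SEA, ATL), (15, SEA, 21, 30, IAD, CHI), (15, SEA, 21, 30, JFK, DC), (15, SEA, 21, 30, SEA, ATL), (15, SEA, 21, 38, IAD, CHI), (15, SEA, 21, 38, JFK, DC), (15, SEA, 21, 38, SEA, ATL), (15, SEA, 33, 19, IAD, CHI), (15, SEA, 33, 19, JFK, DC), (15, SEA, 33, 19, SEA, ATL), (15, SEA, 33, 30, IAD, CHI), (15, SEA, 33, 30, JFK, DC), (15, SEA, 33, 30, SEA, ATL), (15, SEA, 33, 38, IAD, CHI), (15, SEA, 33, 38, JFK, DC), (15, SEA, 33, 38, SEA, ATL), (32, NRT, 1, 15, LAX, DC), (32, NRT, 1, 2, LAX, DC), (32, NRT, 18, 15, LAX, DC), (32, NRT, 18, 2, LAX, DC), (32, NRT, 25, 15, LAX, DC), (32, NRT, 25, 2, LAX, DC)}
Selection fno > 1 and city = CHI: {(15, SEA, 15, 19, IAD, CHI), (15, SEA, 15, 30, IAD, CHI), (15, SEA, 15, 38, IAD, CHI), (15, SEA, 17, 19, IAD, CHI), (15, SEA, 17, 30, IAD, CHI), (15, SEA, 17, 38, IAD, CHI), (15, SEA, 18, 19, IAD, CHI), (15, SEA, 18, 30, IAD, CHI), (15, SEA, 18, 38, IAD, CHI), (15, SEA, 21, 19, IAD, CHI), (15, SEA, 21, 30, IAD, CHI), (15, SEA, 21, 38, IAD, CHI), (15, SEA, 33, 19, IAD, CHI), (15, SEA, 33, 30, IAD, CHI), (15, SEA, 33, 38, IAD, CHI)}
Selection fno ≠ 33: {(15, SEA, 15, 19, IAD, CHI), (15, SEA, 15, 30, IAD, CHI), (15, SEA, 15, 38, IAD, CHI), (15, SEA, 17, 19, IAD, CHI), (15, SEA, 17, 30, IAD, CHI), (15, SEA, 17, 38, IAD, CHI), (15, SEA, 18, 19, IAD, CHI), (15, SEA, 18, 30, IAD, CHI), (15, SEA, 18, 38, IAD, CHI), (15, SEA, 21, 19, IAD, CHI), (15, SEA, 21, 30, IAD, CHI), (15, SEA, 21, 38, IAD, CHI)}
Keep only column(s) pid, fno: {(19, 15), (19, 17), (19, 18), (19, 21), (30, 15), (30, 17), (30, 18), (30, 21), (38, 15), (38, 17), (38, 18), (38, 21)}

{(19, 15), (19, 17), (19, 18), (19, 21), (30, 15), (30, 17), (30, 18), (30, 21), (38, 15), (38, 17), (38, 18), (38, 21)}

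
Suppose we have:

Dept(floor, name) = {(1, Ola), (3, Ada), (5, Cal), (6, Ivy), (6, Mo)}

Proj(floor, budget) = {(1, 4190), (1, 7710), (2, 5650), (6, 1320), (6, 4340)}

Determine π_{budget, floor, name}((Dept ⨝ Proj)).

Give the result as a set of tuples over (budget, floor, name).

Dept ⋈ Proj (natural join on floor): {(1, Ola, 4190), (1, Ola, 7710), (6, Ivy, 1320), (6, Ivy, 4340), (6, Mo, 1320), (6, Mo, 4340)}
π_{budget, floor, name} gives {(1320, 6, Ivy), (1320, 6, Mo), (4190, 1, Ola), (4340, 6, Ivy), (4340, 6, Mo), (7710, 1, Ola)}.

{(1320, 6, Ivy), (1320, 6, Mo), (4190, 1, Ola), (4340, 6, Ivy), (4340, 6, Mo), (7710, 1, Ola)}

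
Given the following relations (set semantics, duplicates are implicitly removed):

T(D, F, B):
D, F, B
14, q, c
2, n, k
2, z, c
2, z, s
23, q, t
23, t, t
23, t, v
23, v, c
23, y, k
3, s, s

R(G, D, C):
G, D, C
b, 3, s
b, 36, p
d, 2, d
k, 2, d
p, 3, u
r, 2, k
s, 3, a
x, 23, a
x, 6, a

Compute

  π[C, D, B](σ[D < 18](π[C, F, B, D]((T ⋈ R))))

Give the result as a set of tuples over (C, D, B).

T ⋈ R (natural join on D): {(2, n, k, d, d), (2, n, k, k, d), (2, n, k, r, k), (2, z, c, d, d), (2, z, c, k, d), (2, z, c, r, k), (2, z, s, d, d), (2, z, s, k, d), (2, z, s, r, k), (23, q, t, x, a), (23, t, t, x, a), (23, t, v, x, a), (23, v, c, x, a), (23, y, k, x, a), (3, s, s, b, s), (3, s, s, p, u), (3, s, s, s, a)}
π_{C, F, B, D} gives {(a, q, t, 23), (a, s, s, 3), (a, t, t, 23), (a, t, v, 23), (a, v, c, 23), (a, y, k, 23), (d, n, k, 2), (d, z, c, 2), (d, z, s, 2), (k, n, k, 2), (k, z, c, 2), (k, z, s, 2), (s, s, s, 3), (u, s, s, 3)} (3 duplicate(s) eliminated).
σ[D < 18]: keep tuples satisfying D < 18 → {(a, s, s, 3), (d, n, k, 2), (d, z, c, 2), (d, z, s, 2), (k, n, k, 2), (k, z, c, 2), (k, z, s, 2), (s, s, s, 3), (u, s, s, 3)}
π_{C, D, B} gives {(a, 3, s), (d, 2, c), (d, 2, k), (d, 2, s), (k, 2, c), (k, 2, k), (k, 2, s), (s, 3, s), (u, 3, s)}.

{(a, 3, s), (d, 2, c), (d, 2, k), (d, 2, s), (k, 2, c), (k, 2, k), (k, 2, s), (s, 3, s), (u, 3, s)}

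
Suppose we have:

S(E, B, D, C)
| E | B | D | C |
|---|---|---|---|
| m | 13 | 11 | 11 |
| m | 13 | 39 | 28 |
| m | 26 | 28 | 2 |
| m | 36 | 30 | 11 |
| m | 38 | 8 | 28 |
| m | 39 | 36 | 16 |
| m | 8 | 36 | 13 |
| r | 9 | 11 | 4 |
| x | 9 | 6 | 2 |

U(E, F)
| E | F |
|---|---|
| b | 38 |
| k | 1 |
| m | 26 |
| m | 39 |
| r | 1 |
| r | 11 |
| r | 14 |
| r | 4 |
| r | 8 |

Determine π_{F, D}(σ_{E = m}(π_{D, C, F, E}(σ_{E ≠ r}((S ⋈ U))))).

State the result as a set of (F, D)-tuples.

S ⋈ U (natural join on E): {(m, 13, 11, 11, 26), (m, 13, 11, 11, 39), (m, 13, 39, 28, 26), (m, 13, 39, 28, 39), (m, 26, 28, 2, 26), (m, 26, 28, 2, 39), (m, 36, 30, 11, 26), (m, 36, 30, 11, 39), (m, 38, 8, 28, 26), (m, 38, 8, 28, 39), (m, 39, 36, 16, 26), (m, 39, 36, 16, 39), (m, 8, 36, 13, 26), (m, 8, 36, 13, 39), (r, 9, 11, 4, 1), (r, 9, 11, 4, 11), (r, 9, 11, 4, 14), (r, 9, 11, 4, 4), (r, 9, 11, 4, 8)}
Filtering on E ≠ r leaves {(m, 13, 11, 11, 26), (m, 13, 11, 11, 39), (m, 13, 39, 28, 26), (m, 13, 39, 28, 39), (m, 26, 28, 2, 26), (m, 26, 28, 2, 39), (m, 36, 30, 11, 26), (m, 36, 30, 11, 39), (m, 38, 8, 28, 26), (m, 38, 8, 28, 39), (m, 39, 36, 16, 26), (m, 39, 36, 16, 39), (m, 8, 36, 13, 26), (m, 8, 36, 13, 39)}.
π[D, C, F, E]: project onto (D, C, F, E) → {(11, 11, 26, m), (11, 11, 39, m), (28, 2, 26, m), (28, 2, 39, m), (30, 11, 26, m), (30, 11, 39, m), (36, 13, 26, m), (36, 13, 39, m), (36, 16, 26, m), (36, 16, 39, m), (39, 28, 26, m), (39, 28, 39, m), (8, 28, 26, m), (8, 28, 39, m)}
Filtering on E = m leaves {(11, 11, 26, m), (11, 11, 39, m), (28, 2, 26, m), (28, 2, 39, m), (30, 11, 26, m), (30, 11, 39, m), (36, 13, 26, m), (36, 13, 39, m), (36, 16, 26, m), (36, 16, 39, m), (39, 28, 26, m), (39, 28, 39, m), (8, 28, 26, m), (8, 28, 39, m)}.
π[F, D]: project onto (F, D) (2 duplicate(s) eliminated) → {(26, 11), (26, 28), (26, 30), (26, 36), (26, 39), (26, 8), (39, 11), (39, 28), (39, 30), (39, 36), (39, 39), (39, 8)}

{(26, 11), (26, 28), (26, 30), (26, 36), (26, 39), (26, 8), (39, 11), (39, 28), (39, 30), (39, 36), (39, 39), (39, 8)}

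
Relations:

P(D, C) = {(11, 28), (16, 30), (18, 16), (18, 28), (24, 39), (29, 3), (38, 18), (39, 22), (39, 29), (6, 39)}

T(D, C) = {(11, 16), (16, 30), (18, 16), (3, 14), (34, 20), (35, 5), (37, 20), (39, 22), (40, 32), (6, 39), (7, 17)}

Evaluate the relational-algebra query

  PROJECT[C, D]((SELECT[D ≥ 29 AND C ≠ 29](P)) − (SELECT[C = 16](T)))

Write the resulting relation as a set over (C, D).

Selection D ≥ 29 AND C ≠ 29: {(29, 3), (38, 18), (39, 22)}
Selection C = 16: {(11, 16), (18, 16)}
Difference: {(29, 3), (38, 18), (39, 22)} with {(11, 16), (18, 16)} → {(29, 3), (38, 18), (39, 22)}
Projecting to C, D: {(18, 38), (22, 39), (3, 29)}

{(18, 38), (22, 39), (3, 29)}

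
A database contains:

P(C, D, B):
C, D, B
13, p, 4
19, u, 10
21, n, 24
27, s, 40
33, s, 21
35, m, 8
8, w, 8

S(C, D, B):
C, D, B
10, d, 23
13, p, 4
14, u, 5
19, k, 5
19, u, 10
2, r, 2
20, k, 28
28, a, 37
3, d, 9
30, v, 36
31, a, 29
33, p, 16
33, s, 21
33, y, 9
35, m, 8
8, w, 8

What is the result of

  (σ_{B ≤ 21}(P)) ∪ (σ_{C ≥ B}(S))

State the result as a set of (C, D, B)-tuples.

{(13, p, 4), (14, u, 5), (19, k, 5), (19, u, 10), (2, r, 2), (31, a, 29), (33, p, 16), (33, s, 21), (33, y, 9), (35, m, 8), (8, w, 8)}

Filtering on B ≤ 21 leaves {(13, p, 4), (19, u, 10), (33, s, 21), (35, m, 8), (8, w, 8)}.
Filtering on C ≥ B leaves {(13, p, 4), (14, u, 5), (19, k, 5), (19, u, 10), (2, r, 2), (31, a, 29), (33, p, 16), (33, s, 21), (33, y, 9), (35, m, 8), (8, w, 8)}.
Set union of the two operands is {(13, p, 4), (14, u, 5), (19, k, 5), (19, u, 10), (2, r, 2), (31, a, 29), (33, p, 16), (33, s, 21), (33, y, 9), (35, m, 8), (8, w, 8)}.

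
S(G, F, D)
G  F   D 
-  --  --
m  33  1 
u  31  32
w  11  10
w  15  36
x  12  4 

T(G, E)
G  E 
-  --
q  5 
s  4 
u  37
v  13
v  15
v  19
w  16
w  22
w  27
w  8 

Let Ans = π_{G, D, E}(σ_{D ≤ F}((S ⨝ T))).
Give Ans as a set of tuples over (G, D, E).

{(w, 10, 16), (w, 10, 22), (w, 10, 27), (w, 10, 8)}

Joining S and T on G yields {(u, 31, 32, 37), (w, 11, 10, 16), (w, 11, 10, 22), (w, 11, 10, 27), (w, 11, 10, 8), (w, 15, 36, 16), (w, 15, 36, 22), (w, 15, 36, 27), (w, 15, 36, 8)}.
Filtering on D ≤ F leaves {(w, 11, 10, 16), (w, 11, 10, 22), (w, 11, 10, 27), (w, 11, 10, 8)}.
Keep only column(s) G, D, E: {(w, 10, 16), (w, 10, 22), (w, 10, 27), (w, 10, 8)}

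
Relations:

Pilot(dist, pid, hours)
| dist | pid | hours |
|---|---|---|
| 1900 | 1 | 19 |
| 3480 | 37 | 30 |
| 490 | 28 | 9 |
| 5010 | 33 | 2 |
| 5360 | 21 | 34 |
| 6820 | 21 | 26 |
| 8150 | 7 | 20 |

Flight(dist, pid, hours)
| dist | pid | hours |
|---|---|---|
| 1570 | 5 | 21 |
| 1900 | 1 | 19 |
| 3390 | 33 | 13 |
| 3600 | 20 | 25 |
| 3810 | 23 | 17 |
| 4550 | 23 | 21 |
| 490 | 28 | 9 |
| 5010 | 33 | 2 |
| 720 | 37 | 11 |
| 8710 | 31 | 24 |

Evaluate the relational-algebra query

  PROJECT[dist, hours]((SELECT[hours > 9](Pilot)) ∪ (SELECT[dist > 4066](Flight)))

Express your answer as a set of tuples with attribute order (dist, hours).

Apply σ_{hours > 9}; surviving tuples: {(1900, 1, 19), (3480, 37, 30), (5360, 21, 34), (6820, 21, 26), (8150, 7, 20)}
Apply σ_{dist > 4066}; surviving tuples: {(4550, 23, 21), (5010, 33, 2), (8710, 31, 24)}
Union: {(1900, 1, 19), (3480, 37, 30), (5360, 21, 34), (6820, 21, 26), (8150, 7, 20)} with {(4550, 23, 21), (5010, 33, 2), (8710, 31, 24)} → {(1900, 1, 19), (3480, 37, 30), (4550, 23, 21), (5010, 33, 2), (5360, 21, 34), (6820, 21, 26), (8150, 7, 20), (8710, 31, 24)}
Projecting to dist, hours: {(1900, 19), (3480, 30), (4550, 21), (5010, 2), (5360, 34), (6820, 26), (8150, 20), (8710, 24)}

{(1900, 19), (3480, 30), (4550, 21), (5010, 2), (5360, 34), (6820, 26), (8150, 20), (8710, 24)}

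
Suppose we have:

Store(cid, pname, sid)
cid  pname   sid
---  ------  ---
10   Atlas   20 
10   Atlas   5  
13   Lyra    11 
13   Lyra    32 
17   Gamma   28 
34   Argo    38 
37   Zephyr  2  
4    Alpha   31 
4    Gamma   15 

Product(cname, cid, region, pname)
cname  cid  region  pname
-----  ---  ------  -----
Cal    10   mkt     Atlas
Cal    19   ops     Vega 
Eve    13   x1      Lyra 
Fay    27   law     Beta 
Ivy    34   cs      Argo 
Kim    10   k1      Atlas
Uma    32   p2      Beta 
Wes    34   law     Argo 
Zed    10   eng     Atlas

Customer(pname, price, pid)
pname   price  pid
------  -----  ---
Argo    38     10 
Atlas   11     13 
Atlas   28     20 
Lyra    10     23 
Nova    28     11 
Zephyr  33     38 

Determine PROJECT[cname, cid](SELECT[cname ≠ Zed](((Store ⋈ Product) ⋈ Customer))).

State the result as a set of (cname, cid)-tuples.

{(Cal, 10), (Eve, 13), (Ivy, 34), (Kim, 10), (Wes, 34)}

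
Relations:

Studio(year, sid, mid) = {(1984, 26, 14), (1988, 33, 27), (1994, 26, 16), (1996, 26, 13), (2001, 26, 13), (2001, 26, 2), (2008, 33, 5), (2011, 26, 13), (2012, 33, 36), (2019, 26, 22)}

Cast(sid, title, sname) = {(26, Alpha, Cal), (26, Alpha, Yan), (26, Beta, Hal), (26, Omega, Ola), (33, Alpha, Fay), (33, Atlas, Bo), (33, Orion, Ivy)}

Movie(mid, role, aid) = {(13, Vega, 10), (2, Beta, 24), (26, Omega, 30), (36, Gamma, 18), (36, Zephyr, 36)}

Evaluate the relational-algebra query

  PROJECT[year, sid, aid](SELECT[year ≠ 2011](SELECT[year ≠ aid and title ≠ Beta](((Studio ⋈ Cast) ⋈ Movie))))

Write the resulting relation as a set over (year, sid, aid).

Natural join on sid: {(1984, 26, 14, Alpha, Cal), (1984, 26, 14, Alpha, Yan), (1984, 26, 14, Beta, Hal), (1984, 26, 14, Omega, Ola), (1988, 33, 27, Alpha, Fay), (1988, 33, 27, Atlas, Bo), (1988, 33, 27, Orion, Ivy), (1994, 26, 16, Alpha, Cal), (1994, 26, 16, Alpha, Yan), (1994, 26, 16, Beta, Hal), (1994, 26, 16, Omega, Ola), (1996, 26, 13, Alpha, Cal), (1996, 26, 13, Alpha, Yan), (1996, 26, 13, Beta, Hal), (1996, 26, 13, Omega, Ola), (2001, 26, 13, Alpha, Cal), (2001, 26, 13, Alpha, Yan), (2001, 26, 13, Beta, Hal), (2001, 26, 13, Omega, Ola), (2001, 26, 2, Alpha, Cal), (2001, 26, 2, Alpha, Yan), (2001, 26, 2, Beta, Hal), (2001, 26, 2, Omega, Ola), (2008, 33, 5, Alpha, Fay), (2008, 33, 5, Atlas, Bo), (2008, 33, 5, Orion, Ivy), (2011, 26, 13, Alpha, Cal), (2011, 26, 13, Alpha, Yan), (2011, 26, 13, Beta, Hal), (2011, 26, 13, Omega, Ola), (2012, 33, 36, Alpha, Fay), (2012, 33, 36, Atlas, Bo), (2012, 33, 36, Orion, Ivy), (2019, 26, 22, Alpha, Cal), (2019, 26, 22, Alpha, Yan), (2019, 26, 22, Beta, Hal), (2019, 26, 22, Omega, Ola)}
Natural join on mid: {(1996, 26, 13, Alpha, Cal, Vega, 10), (1996, 26, 13, Alpha, Yan, Vega, 10), (1996, 26, 13, Beta, Hal, Vega, 10), (1996, 26, 13, Omega, Ola, Vega, 10), (2001, 26, 13, Alpha, Cal, Vega, 10), (2001, 26, 13, Alpha, Yan, Vega, 10), (2001, 26, 13, Beta, Hal, Vega, 10), (2001, 26, 13, Omega, Ola, Vega, 10), (2001, 26, 2, Alpha, Cal, Beta, 24), (2001, 26, 2, Alpha, Yan, Beta, 24), (2001, 26, 2, Beta, Hal, Beta, 24), (2001, 26, 2, Omega, Ola, Beta, 24), (2011, 26, 13, Alpha, Cal, Vega, 10), (2011, 26, 13, Alpha, Yan, Vega, 10), (2011, 26, 13, Beta, Hal, Vega, 10), (2011, 26, 13, Omega, Ola, Vega, 10), (2012, 33, 36, Alpha, Fay, Gamma, 18), (2012, 33, 36, Alpha, Fay, Zephyr, 36), (2012, 33, 36, Atlas, Bo, Gamma, 18), (2012, 33, 36, Atlas, Bo, Zephyr, 36), (2012, 33, 36, Orion, Ivy, Gamma, 18), (2012, 33, 36, Orion, Ivy, Zephyr, 36)}
Selection year ≠ aid and title ≠ Beta: {(1996, 26, 13, Alpha, Cal, Vega, 10), (1996, 26, 13, Alpha, Yan, Vega, 10), (1996, 26, 13, Omega, Ola, Vega, 10), (2001, 26, 13, Alpha, Cal, Vega, 10), (2001, 26, 13, Alpha, Yan, Vega, 10), (2001, 26, 13, Omega, Ola, Vega, 10), (2001, 26, 2, Alpha, Cal, Beta, 24), (2001, 26, 2, Alpha, Yan, Beta, 24), (2001, 26, 2, Omega, Ola, Beta, 24), (2011, 26, 13, Alpha, Cal, Vega, 10), (2011, 26, 13, Alpha, Yan, Vega, 10), (2011, 26, 13, Omega, Ola, Vega, 10), (2012, 33, 36, Alpha, Fay, Gamma, 18), (2012, 33, 36, Alpha, Fay, Zephyr, 36), (2012, 33, 36, Atlas, Bo, Gamma, 18), (2012, 33, 36, Atlas, Bo, Zephyr, 36), (2012, 33, 36, Orion, Ivy, Gamma, 18), (2012, 33, 36, Orion, Ivy, Zephyr, 36)}
Selection year ≠ 2011: {(1996, 26, 13, Alpha, Cal, Vega, 10), (1996, 26, 13, Alpha, Yan, Vega, 10), (1996, 26, 13, Omega, Ola, Vega, 10), (2001, 26, 13, Alpha, Cal, Vega, 10), (2001, 26, 13, Alpha, Yan, Vega, 10), (2001, 26, 13, Omega, Ola, Vega, 10), (2001, 26, 2, Alpha, Cal, Beta, 24), (2001, 26, 2, Alpha, Yan, Beta, 24), (2001, 26, 2, Omega, Ola, Beta, 24), (2012, 33, 36, Alpha, Fay, Gamma, 18), (2012, 33, 36, Alpha, Fay, Zephyr, 36), (2012, 33, 36, Atlas, Bo, Gamma, 18), (2012, 33, 36, Atlas, Bo, Zephyr, 36), (2012, 33, 36, Orion, Ivy, Gamma, 18), (2012, 33, 36, Orion, Ivy, Zephyr, 36)}
Projecting to year, sid, aid (10 duplicate(s) eliminated): {(1996, 26, 10), (2001, 26, 10), (2001, 26, 24), (2012, 33, 18), (2012, 33, 36)}

{(1996, 26, 10), (2001, 26, 10), (2001, 26, 24), (2012, 33, 18), (2012, 33, 36)}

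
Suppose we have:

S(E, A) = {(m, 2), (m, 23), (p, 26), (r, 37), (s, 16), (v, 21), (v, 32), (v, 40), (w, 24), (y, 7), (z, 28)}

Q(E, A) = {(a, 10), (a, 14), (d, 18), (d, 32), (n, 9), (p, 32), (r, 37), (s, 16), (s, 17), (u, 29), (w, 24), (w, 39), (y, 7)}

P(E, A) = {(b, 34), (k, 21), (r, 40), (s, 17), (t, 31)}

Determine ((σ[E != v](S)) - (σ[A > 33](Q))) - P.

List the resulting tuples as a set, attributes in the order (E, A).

{(m, 2), (m, 23), (p, 26), (s, 16), (w, 24), (y, 7), (z, 28)}

σ[E != v]: keep tuples satisfying E != v → {(m, 2), (m, 23), (p, 26), (r, 37), (s, 16), (w, 24), (y, 7), (z, 28)}
σ[A > 33]: keep tuples satisfying A > 33 → {(r, 37), (w, 39)}
Taking the difference: {(m, 2), (m, 23), (p, 26), (s, 16), (w, 24), (y, 7), (z, 28)}
Taking the difference: {(m, 2), (m, 23), (p, 26), (s, 16), (w, 24), (y, 7), (z, 28)}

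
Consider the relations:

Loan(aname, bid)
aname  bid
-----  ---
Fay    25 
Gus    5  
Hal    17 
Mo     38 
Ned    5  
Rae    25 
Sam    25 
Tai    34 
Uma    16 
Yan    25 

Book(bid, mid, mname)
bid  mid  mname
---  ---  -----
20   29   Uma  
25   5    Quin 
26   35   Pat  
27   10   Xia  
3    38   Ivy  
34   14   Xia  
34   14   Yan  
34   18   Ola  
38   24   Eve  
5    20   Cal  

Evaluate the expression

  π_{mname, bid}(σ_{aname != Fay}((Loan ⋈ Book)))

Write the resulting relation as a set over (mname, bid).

{(Cal, 5), (Eve, 38), (Ola, 34), (Quin, 25), (Xia, 34), (Yan, 34)}

Natural join on bid: {(Fay, 25, 5, Quin), (Gus, 5, 20, Cal), (Mo, 38, 24, Eve), (Ned, 5, 20, Cal), (Rae, 25, 5, Quin), (Sam, 25, 5, Quin), (Tai, 34, 14, Xia), (Tai, 34, 14, Yan), (Tai, 34, 18, Ola), (Yan, 25, 5, Quin)}
Selection aname != Fay: {(Gus, 5, 20, Cal), (Mo, 38, 24, Eve), (Ned, 5, 20, Cal), (Rae, 25, 5, Quin), (Sam, 25, 5, Quin), (Tai, 34, 14, Xia), (Tai, 34, 14, Yan), (Tai, 34, 18, Ola), (Yan, 25, 5, Quin)}
Keep only column(s) mname, bid (3 duplicate(s) eliminated): {(Cal, 5), (Eve, 38), (Ola, 34), (Quin, 25), (Xia, 34), (Yan, 34)}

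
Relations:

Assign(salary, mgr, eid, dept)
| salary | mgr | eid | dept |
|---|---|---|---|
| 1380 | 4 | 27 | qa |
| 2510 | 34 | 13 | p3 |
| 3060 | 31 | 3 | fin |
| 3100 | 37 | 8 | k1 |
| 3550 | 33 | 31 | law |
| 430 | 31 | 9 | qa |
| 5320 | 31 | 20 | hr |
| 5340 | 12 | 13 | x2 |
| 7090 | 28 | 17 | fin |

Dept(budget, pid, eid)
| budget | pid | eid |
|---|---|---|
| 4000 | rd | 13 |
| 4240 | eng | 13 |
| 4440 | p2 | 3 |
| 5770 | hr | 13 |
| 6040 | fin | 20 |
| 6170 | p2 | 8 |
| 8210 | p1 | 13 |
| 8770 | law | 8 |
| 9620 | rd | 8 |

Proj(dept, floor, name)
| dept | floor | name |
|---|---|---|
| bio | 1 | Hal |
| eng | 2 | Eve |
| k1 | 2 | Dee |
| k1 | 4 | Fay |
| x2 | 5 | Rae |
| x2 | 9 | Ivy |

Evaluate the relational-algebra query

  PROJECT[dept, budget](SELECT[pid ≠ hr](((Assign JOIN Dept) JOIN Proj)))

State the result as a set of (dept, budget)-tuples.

Joining Assign and Dept on eid yields {(2510, 34, 13, p3, 4000, rd), (2510, 34, 13, p3, 4240, eng), (2510, 34, 13, p3, 5770, hr), (2510, 34, 13, p3, 8210, p1), (3060, 31, 3, fin, 4440, p2), (3100, 37, 8, k1, 6170, p2), (3100, 37, 8, k1, 8770, law), (3100, 37, 8, k1, 9620, rd), (5320, 31, 20, hr, 6040, fin), (5340, 12, 13, x2, 4000, rd), (5340, 12, 13, x2, 4240, eng), (5340, 12, 13, x2, 5770, hr), (5340, 12, 13, x2, 8210, p1)}.
Joining (Assign JOIN Dept) and Proj on dept yields {(3100, 37, 8, k1, 6170, p2, 2, Dee), (3100, 37, 8, k1, 6170, p2, 4, Fay), (3100, 37, 8, k1, 8770, law, 2, Dee), (3100, 37, 8, k1, 8770, law, 4, Fay), (3100, 37, 8, k1, 9620, rd, 2, Dee), (3100, 37, 8, k1, 9620, rd, 4, Fay), (5340, 12, 13, x2, 4000, rd, 5, Rae), (5340, 12, 13, x2, 4000, rd, 9, Ivy), (5340, 12, 13, x2, 4240, eng, 5, Rae), (5340, 12, 13, x2, 4240, eng, 9, Ivy), (5340, 12, 13, x2, 5770, hr, 5, Rae), (5340, 12, 13, x2, 5770, hr, 9, Ivy), (5340, 12, 13, x2, 8210, p1, 5, Rae), (5340, 12, 13, x2, 8210, p1, 9, Ivy)}.
Apply σ_{pid ≠ hr}; surviving tuples: {(3100, 37, 8, k1, 6170, p2, 2, Dee), (3100, 37, 8, k1, 6170, p2, 4, Fay), (3100, 37, 8, k1, 8770, law, 2, Dee), (3100, 37, 8, k1, 8770, law, 4, Fay), (3100, 37, 8, k1, 9620, rd, 2, Dee), (3100, 37, 8, k1, 9620, rd, 4, Fay), (5340, 12, 13, x2, 4000, rd, 5, Rae), (5340, 12, 13, x2, 4000, rd, 9, Ivy), (5340, 12, 13, x2, 4240, eng, 5, Rae), (5340, 12, 13, x2, 4240, eng, 9, Ivy), (5340, 12, 13, x2, 8210, p1, 5, Rae), (5340, 12, 13, x2, 8210, p1, 9, Ivy)}
π_{dept, budget} gives {(k1, 6170), (k1, 8770), (k1, 9620), (x2, 4000), (x2, 4240), (x2, 8210)} (6 duplicate(s) eliminated).

{(k1, 6170), (k1, 8770), (k1, 9620), (x2, 4000), (x2, 4240), (x2, 8210)}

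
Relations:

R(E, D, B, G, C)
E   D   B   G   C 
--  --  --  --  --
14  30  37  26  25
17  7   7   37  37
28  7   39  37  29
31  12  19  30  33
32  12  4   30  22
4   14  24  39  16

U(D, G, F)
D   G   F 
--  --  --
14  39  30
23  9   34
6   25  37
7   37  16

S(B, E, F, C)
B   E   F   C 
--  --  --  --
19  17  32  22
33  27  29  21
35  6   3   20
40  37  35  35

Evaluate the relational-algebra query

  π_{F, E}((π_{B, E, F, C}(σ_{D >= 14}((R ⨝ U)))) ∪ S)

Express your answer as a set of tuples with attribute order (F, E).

{(29, 27), (3, 6), (30, 4), (32, 17), (35, 37)}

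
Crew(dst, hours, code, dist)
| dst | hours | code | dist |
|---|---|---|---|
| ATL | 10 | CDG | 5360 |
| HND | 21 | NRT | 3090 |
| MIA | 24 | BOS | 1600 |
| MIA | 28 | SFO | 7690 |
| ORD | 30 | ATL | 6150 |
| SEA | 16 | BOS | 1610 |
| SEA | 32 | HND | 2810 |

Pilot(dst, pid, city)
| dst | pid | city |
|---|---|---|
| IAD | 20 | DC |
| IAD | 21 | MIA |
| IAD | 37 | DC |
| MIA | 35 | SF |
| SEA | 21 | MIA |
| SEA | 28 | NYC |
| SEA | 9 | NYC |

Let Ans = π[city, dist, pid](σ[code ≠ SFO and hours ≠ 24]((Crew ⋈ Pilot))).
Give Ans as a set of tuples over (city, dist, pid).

Crew ⋈ Pilot (natural join on dst): {(MIA, 24, BOS, 1600, 35, SF), (MIA, 28, SFO, 7690, 35, SF), (SEA, 16, BOS, 1610, 21, MIA), (SEA, 16, BOS, 1610, 28, NYC), (SEA, 16, BOS, 1610, 9, NYC), (SEA, 32, HND, 2810, 21, MIA), (SEA, 32, HND, 2810, 28, NYC), (SEA, 32, HND, 2810, 9, NYC)}
σ[code ≠ SFO and hours ≠ 24]: keep tuples satisfying code ≠ SFO and hours ≠ 24 → {(SEA, 16, BOS, 1610, 21, MIA), (SEA, 16, BOS, 1610, 28, NYC), (SEA, 16, BOS, 1610, 9, NYC), (SEA, 32, HND, 2810, 21, MIA), (SEA, 32, HND, 2810, 28, NYC), (SEA, 32, HND, 2810, 9, NYC)}
π[city, dist, pid]: project onto (city, dist, pid) → {(MIA, 1610, 21), (MIA, 2810, 21), (NYC, 1610, 28), (NYC, 1610, 9), (NYC, 2810, 28), (NYC, 2810, 9)}

{(MIA, 1610, 21), (MIA, 2810, 21), (NYC, 1610, 28), (NYC, 1610, 9), (NYC, 2810, 28), (NYC, 2810, 9)}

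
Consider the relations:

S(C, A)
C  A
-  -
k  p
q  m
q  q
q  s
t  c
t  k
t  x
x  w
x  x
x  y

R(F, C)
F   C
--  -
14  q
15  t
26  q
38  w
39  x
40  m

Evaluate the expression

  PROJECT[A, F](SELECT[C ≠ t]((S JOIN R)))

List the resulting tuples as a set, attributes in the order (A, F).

S ⋈ R (natural join on C): {(q, m, 14), (q, m, 26), (q, q, 14), (q, q, 26), (q, s, 14), (q, s, 26), (t, c, 15), (t, k, 15), (t, x, 15), (x, w, 39), (x, x, 39), (x, y, 39)}
Filtering on C ≠ t leaves {(q, m, 14), (q, m, 26), (q, q, 14), (q, q, 26), (q, s, 14), (q, s, 26), (x, w, 39), (x, x, 39), (x, y, 39)}.
π[A, F]: project onto (A, F) → {(m, 14), (m, 26), (q, 14), (q, 26), (s, 14), (s, 26), (w, 39), (x, 39), (y, 39)}

{(m, 14), (m, 26), (q, 14), (q, 26), (s, 14), (s, 26), (w, 39), (x, 39), (y, 39)}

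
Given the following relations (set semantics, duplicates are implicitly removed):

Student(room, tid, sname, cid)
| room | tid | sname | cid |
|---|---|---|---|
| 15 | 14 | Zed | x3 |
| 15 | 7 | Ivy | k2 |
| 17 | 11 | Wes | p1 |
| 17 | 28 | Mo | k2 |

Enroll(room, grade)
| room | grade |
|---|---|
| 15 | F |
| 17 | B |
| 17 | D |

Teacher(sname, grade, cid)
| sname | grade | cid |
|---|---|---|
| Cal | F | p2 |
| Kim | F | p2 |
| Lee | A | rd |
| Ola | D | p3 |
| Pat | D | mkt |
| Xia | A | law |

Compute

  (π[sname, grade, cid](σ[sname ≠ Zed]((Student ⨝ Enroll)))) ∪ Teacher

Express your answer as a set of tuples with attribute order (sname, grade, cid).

Student ⋈ Enroll (natural join on room): {(15, 14, Zed, x3, F), (15, 7, Ivy, k2, F), (17, 11, Wes, p1, B), (17, 11, Wes, p1, D), (17, 28, Mo, k2, B), (17, 28, Mo, k2, D)}
Selection sname ≠ Zed: {(15, 7, Ivy, k2, F), (17, 11, Wes, p1, B), (17, 11, Wes, p1, D), (17, 28, Mo, k2, B), (17, 28, Mo, k2, D)}
π[sname, grade, cid]: project onto (sname, grade, cid) → {(Ivy, F, k2), (Mo, B, k2), (Mo, D, k2), (Wes, B, p1), (Wes, D, p1)}
Taking the union: {(Cal, F, p2), (Ivy, F, k2), (Kim, F, p2), (Lee, A, rd), (Mo, B, k2), (Mo, D, k2), (Ola, D, p3), (Pat, D, mkt), (Wes, B, p1), (Wes, D, p1), (Xia, A, law)}

{(Cal, F, p2), (Ivy, F, k2), (Kim, F, p2), (Lee, A, rd), (Mo, B, k2), (Mo, D, k2), (Ola, D, p3), (Pat, D, mkt), (Wes, B, p1), (Wes, D, p1), (Xia, A, law)}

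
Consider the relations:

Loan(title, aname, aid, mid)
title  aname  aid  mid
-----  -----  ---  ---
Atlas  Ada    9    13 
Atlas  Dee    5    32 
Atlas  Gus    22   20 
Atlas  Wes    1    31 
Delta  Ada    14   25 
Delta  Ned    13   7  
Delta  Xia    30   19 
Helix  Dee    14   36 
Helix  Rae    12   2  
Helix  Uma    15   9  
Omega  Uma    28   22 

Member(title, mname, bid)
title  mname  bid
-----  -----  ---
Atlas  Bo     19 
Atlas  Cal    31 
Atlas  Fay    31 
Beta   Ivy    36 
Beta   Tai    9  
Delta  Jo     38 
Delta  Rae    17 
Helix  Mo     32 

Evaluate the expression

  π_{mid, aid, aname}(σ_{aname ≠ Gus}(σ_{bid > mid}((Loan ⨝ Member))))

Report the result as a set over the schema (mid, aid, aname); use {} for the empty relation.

{(13, 9, Ada), (19, 30, Xia), (2, 12, Rae), (25, 14, Ada), (7, 13, Ned), (9, 15, Uma)}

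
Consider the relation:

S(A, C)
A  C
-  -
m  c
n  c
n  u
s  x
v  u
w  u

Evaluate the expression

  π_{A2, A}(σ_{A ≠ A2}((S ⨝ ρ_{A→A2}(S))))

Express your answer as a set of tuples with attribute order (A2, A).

{(m, n), (n, m), (n, v), (n, w), (v, n), (v, w), (w, n), (w, v)}

ρ[A→A2]: schema becomes (A2, C); tuples unchanged.
S ⋈ ρ_{A→A2}(S) (natural join on C): {(m, c, m), (m, c, n), (n, c, m), (n, c, n), (n, u, n), (n, u, v), (n, u, w), (s, x, s), (v, u, n), (v, u, v), (v, u, w), (w, u, n), (w, u, v), (w, u, w)}
Filtering on A ≠ A2 leaves {(m, c, n), (n, c, m), (n, u, v), (n, u, w), (v, u, n), (v, u, w), (w, u, n), (w, u, v)}.
Keep only column(s) A2, A: {(m, n), (n, m), (n, v), (n, w), (v, n), (v, w), (w, n), (w, v)}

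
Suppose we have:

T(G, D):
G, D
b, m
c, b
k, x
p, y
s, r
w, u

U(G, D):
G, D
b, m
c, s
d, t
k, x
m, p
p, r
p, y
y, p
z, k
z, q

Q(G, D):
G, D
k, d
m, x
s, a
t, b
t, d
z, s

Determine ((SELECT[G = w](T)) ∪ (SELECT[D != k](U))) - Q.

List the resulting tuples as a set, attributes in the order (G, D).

{(b, m), (c, s), (d, t), (k, x), (m, p), (p, r), (p, y), (w, u), (y, p), (z, q)}

Apply σ_{G = w}; surviving tuples: {(w, u)}
Apply σ_{D != k}; surviving tuples: {(b, m), (c, s), (d, t), (k, x), (m, p), (p, r), (p, y), (y, p), (z, q)}
Taking the union: {(b, m), (c, s), (d, t), (k, x), (m, p), (p, r), (p, y), (w, u), (y, p), (z, q)}
Taking the difference: {(b, m), (c, s), (d, t), (k, x), (m, p), (p, r), (p, y), (w, u), (y, p), (z, q)}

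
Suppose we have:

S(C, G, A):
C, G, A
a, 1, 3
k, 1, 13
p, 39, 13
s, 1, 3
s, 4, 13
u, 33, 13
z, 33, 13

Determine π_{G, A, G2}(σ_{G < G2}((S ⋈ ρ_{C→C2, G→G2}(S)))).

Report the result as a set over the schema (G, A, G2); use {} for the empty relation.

{(1, 13, 33), (1, 13, 39), (1, 13, 4), (33, 13, 39), (4, 13, 33), (4, 13, 39)}

ρ[C→C2, G→G2]: schema becomes (C2, G2, A); tuples unchanged.
S ⋈ ρ_{C→C2, G→G2}(S) (natural join on A): {(a, 1, 3, a, 1), (a, 1, 3, s, 1), (k, 1, 13, k, 1), (k, 1, 13, p, 39), (k, 1, 13, s, 4), (k, 1, 13, u, 33), (k, 1, 13, z, 33), (p, 39, 13, k, 1), (p, 39, 13, p, 39), (p, 39, 13, s, 4), (p, 39, 13, u, 33), (p, 39, 13, z, 33), (s, 1, 3, a, 1), (s, 1, 3, s, 1), (s, 4, 13, k, 1), (s, 4, 13, p, 39), (s, 4, 13, s, 4), (s, 4, 13, u, 33), (s, 4, 13, z, 33), (u, 33, 13, k, 1), (u, 33, 13, p, 39), (u, 33, 13, s, 4), (u, 33, 13, u, 33), (u, 33, 13, z, 33), (z, 33, 13, k, 1), (z, 33, 13, p, 39), (z, 33, 13, s, 4), (z, 33, 13, u, 33), (z, 33, 13, z, 33)}
Selection G < G2: {(k, 1, 13, p, 39), (k, 1, 13, s, 4), (k, 1, 13, u, 33), (k, 1, 13, z, 33), (s, 4, 13, p, 39), (s, 4, 13, u, 33), (s, 4, 13, z, 33), (u, 33, 13, p, 39), (z, 33, 13, p, 39)}
Projecting to G, A, G2 (3 duplicate(s) eliminated): {(1, 13, 33), (1, 13, 39), (1, 13, 4), (33, 13, 39), (4, 13, 33), (4, 13, 39)}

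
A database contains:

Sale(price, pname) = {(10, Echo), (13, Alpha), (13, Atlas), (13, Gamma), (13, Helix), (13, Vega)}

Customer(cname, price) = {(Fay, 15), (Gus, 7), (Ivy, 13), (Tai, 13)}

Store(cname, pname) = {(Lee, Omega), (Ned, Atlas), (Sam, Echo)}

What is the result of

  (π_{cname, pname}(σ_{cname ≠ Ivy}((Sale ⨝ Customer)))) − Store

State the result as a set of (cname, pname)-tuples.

Natural join on price: {(13, Alpha, Ivy), (13, Alpha, Tai), (13, Atlas, Ivy), (13, Atlas, Tai), (13, Gamma, Ivy), (13, Gamma, Tai), (13, Helix, Ivy), (13, Helix, Tai), (13, Vega, Ivy), (13, Vega, Tai)}
σ[cname ≠ Ivy]: keep tuples satisfying cname ≠ Ivy → {(13, Alpha, Tai), (13, Atlas, Tai), (13, Gamma, Tai), (13, Helix, Tai), (13, Vega, Tai)}
π_{cname, pname} gives {(Tai, Alpha), (Tai, Atlas), (Tai, Gamma), (Tai, Helix), (Tai, Vega)}.
Set difference of the two operands is {(Tai, Alpha), (Tai, Atlas), (Tai, Gamma), (Tai, Helix), (Tai, Vega)}.

{(Tai, Alpha), (Tai, Atlas), (Tai, Gamma), (Tai, Helix), (Tai, Vega)}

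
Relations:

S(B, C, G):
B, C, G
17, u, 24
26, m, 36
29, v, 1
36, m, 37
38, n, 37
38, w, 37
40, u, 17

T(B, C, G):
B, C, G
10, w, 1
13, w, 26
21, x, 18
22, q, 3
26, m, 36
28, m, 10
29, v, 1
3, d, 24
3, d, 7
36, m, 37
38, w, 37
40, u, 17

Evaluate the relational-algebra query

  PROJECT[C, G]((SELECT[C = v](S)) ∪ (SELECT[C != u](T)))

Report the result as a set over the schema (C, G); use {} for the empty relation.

{(d, 24), (d, 7), (m, 10), (m, 36), (m, 37), (q, 3), (v, 1), (w, 1), (w, 26), (w, 37), (x, 18)}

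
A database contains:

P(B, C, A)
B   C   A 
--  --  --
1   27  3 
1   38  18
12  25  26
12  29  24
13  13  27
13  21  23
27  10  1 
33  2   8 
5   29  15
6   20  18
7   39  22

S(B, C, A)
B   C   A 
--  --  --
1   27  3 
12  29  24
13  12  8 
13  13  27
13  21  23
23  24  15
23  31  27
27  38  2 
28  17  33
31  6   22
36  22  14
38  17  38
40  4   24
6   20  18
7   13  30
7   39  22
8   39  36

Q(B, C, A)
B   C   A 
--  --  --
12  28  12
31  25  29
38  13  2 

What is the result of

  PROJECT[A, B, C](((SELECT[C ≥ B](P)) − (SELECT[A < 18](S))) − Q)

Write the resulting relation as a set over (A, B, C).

Filtering on C ≥ B leaves {(1, 27, 3), (1, 38, 18), (12, 25, 26), (12, 29, 24), (13, 13, 27), (13, 21, 23), (5, 29, 15), (6, 20, 18), (7, 39, 22)}.
Filtering on A < 18 leaves {(1, 27, 3), (13, 12, 8), (23, 24, 15), (27, 38, 2), (36, 22, 14)}.
Taking the difference: {(1, 38, 18), (12, 25, 26), (12, 29, 24), (13, 13, 27), (13, 21, 23), (5, 29, 15), (6, 20, 18), (7, 39, 22)}
Taking the difference: {(1, 38, 18), (12, 25, 26), (12, 29, 24), (13, 13, 27), (13, 21, 23), (5, 29, 15), (6, 20, 18), (7, 39, 22)}
π[A, B, C]: project onto (A, B, C) → {(15, 5, 29), (18, 1, 38), (18, 6, 20), (22, 7, 39), (23, 13, 21), (24, 12, 29), (26, 12, 25), (27, 13, 13)}

{(15, 5, 29), (18, 1, 38), (18, 6, 20), (22, 7, 39), (23, 13, 21), (24, 12, 29), (26, 12, 25), (27, 13, 13)}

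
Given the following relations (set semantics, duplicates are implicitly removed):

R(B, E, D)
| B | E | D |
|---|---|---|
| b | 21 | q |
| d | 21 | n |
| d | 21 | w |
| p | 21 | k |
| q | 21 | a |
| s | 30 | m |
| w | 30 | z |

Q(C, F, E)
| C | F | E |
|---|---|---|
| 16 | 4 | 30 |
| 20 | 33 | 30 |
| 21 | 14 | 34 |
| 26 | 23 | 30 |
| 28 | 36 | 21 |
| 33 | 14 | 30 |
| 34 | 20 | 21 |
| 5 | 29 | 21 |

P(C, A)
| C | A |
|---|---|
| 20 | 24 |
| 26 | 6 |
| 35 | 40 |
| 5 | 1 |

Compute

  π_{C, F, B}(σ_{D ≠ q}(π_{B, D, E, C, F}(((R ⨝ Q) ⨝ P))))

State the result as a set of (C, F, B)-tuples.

{(20, 33, s), (20, 33, w), (26, 23, s), (26, 23, w), (5, 29, d), (5, 29, p), (5, 29, q)}

R ⋈ Q (natural join on E): {(b, 21, q, 28, 36), (b, 21, q, 34, 20), (b, 21, q, 5, 29), (d, 21, n, 28, 36), (d, 21, n, 34, 20), (d, 21, n, 5, 29), (d, 21, w, 28, 36), (d, 21, w, 34, 20), (d, 21, w, 5, 29), (p, 21, k, 28, 36), (p, 21, k, 34, 20), (p, 21, k, 5, 29), (q, 21, a, 28, 36), (q, 21, a, 34, 20), (q, 21, a, 5, 29), (s, 30, m, 16, 4), (s, 30, m, 20, 33), (s, 30, m, 26, 23), (s, 30, m, 33, 14), (w, 30, z, 16, 4), (w, 30, z, 20, 33), (w, 30, z, 26, 23), (w, 30, z, 33, 14)}
(R ⨝ Q) ⋈ P (natural join on C): {(b, 21, q, 5, 29, 1), (d, 21, n, 5, 29, 1), (d, 21, w, 5, 29, 1), (p, 21, k, 5, 29, 1), (q, 21, a, 5, 29, 1), (s, 30, m, 20, 33, 24), (s, 30, m, 26, 23, 6), (w, 30, z, 20, 33, 24), (w, 30, z, 26, 23, 6)}
π[B, D, E, C, F]: project onto (B, D, E, C, F) → {(b, q, 21, 5, 29), (d, n, 21, 5, 29), (d, w, 21, 5, 29), (p, k, 21, 5, 29), (q, a, 21, 5, 29), (s, m, 30, 20, 33), (s, m, 30, 26, 23), (w, z, 30, 20, 33), (w, z, 30, 26, 23)}
Filtering on D ≠ q leaves {(d, n, 21, 5, 29), (d, w, 21, 5, 29), (p, k, 21, 5, 29), (q, a, 21, 5, 29), (s, m, 30, 20, 33), (s, m, 30, 26, 23), (w, z, 30, 20, 33), (w, z, 30, 26, 23)}.
π[C, F, B]: project onto (C, F, B) (1 duplicate(s) eliminated) → {(20, 33, s), (20, 33, w), (26, 23, s), (26, 23, w), (5, 29, d), (5, 29, p), (5, 29, q)}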